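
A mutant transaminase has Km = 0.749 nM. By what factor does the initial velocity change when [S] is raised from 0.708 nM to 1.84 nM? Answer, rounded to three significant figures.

1.46

The fractional saturations are [S]/(Km+[S]) = 0.708/1.457 = 0.4859 and 1.84/2.589 = 0.7107.
v₂/v₁ is just their ratio: 0.7107/0.4859 = 1.46.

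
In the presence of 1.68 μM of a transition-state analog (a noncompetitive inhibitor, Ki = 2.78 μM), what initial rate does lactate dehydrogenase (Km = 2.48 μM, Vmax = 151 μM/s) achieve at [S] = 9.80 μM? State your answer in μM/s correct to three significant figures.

75.1 μM/s

α = 1 + [I]/Ki = 1 + 1.68/2.78 = 1.604.
For a noncompetitive inhibitor, Vmax is reduced to Vmax/α while Km is unchanged: Km,app = 2.48 μM, Vmax,app = 94.1 μM/s.
v = Vmax,app·[S]/(Km,app + [S]) = 94.1 × 9.80/(2.48 + 9.80) = 75.1 μM/s.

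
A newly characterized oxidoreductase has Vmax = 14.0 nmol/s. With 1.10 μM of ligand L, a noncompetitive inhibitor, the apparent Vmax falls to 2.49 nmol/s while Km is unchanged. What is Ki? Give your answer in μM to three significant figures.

Noncompetitive: Vmax,app = Vmax/α with α = 1 + [I]/Ki.
α = Vmax/Vmax,app = 14.0/2.49 = 5.622.
Since α = 1 + [I]/Ki, [I]/Ki = 5.622 − 1 = 4.622 and Ki = 1.10/4.622 = 0.238 μM.

0.238 μM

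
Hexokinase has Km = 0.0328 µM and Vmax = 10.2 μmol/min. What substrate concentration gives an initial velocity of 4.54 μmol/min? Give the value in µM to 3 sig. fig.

0.0263 µM

The required fractional saturation is v/Vmax = 4.54/10.2 = 0.4451.
Then [S]/(Km+[S]) = 0.4451 ⇒ [S] = 0.0328 × 0.4451/(1 − 0.4451) = 0.0263 µM.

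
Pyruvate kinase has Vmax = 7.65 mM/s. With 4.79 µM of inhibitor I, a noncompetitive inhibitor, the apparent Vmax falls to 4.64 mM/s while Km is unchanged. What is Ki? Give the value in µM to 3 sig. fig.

Noncompetitive: Vmax,app = Vmax/α with α = 1 + [I]/Ki.
α = Vmax/Vmax,app = 7.65/4.64 = 1.649.
Since α = 1 + [I]/Ki, [I]/Ki = 1.649 − 1 = 0.6487 and Ki = 4.79/0.6487 = 7.38 µM.

7.38 µM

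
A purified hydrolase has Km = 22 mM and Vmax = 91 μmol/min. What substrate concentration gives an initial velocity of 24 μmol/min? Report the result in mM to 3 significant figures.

Rearranging v = Vmax[S]/(Km+[S]) gives [S] = Km·v/(Vmax − v).
[S] = 22 × 24 / (91 − 24) = 528.0/67.00 = 7.88 mM.

7.88 mM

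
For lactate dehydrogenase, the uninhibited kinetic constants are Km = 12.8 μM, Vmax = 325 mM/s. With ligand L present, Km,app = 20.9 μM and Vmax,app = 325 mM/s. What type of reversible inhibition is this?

Km increases (12.8 → 20.9 μM) while Vmax is unchanged — the hallmark of competitive inhibition.

competitive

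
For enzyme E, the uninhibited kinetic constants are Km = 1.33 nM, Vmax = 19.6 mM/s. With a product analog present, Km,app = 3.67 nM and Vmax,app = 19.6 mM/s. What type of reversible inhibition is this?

competitive

Km increases (1.33 → 3.67 nM) while Vmax is unchanged — the hallmark of competitive inhibition.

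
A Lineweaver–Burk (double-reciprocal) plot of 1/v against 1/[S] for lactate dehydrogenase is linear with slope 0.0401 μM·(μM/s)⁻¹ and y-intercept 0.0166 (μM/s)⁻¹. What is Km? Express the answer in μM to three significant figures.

2.42 μM

y-intercept = 1/Vmax ⇒ Vmax = 60.2 μM/s; slope = Km/Vmax ⇒ Km = slope × Vmax.
Km = 0.0401 × 60.2 = 2.42 μM.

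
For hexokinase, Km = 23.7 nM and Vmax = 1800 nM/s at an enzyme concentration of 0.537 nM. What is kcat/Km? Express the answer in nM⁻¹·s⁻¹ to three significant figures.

141 nM⁻¹·s⁻¹

kcat = Vmax/[E]total = 1800/0.537 = 3350 s⁻¹.
kcat/Km = 3350/23.7 = 141 nM⁻¹·s⁻¹.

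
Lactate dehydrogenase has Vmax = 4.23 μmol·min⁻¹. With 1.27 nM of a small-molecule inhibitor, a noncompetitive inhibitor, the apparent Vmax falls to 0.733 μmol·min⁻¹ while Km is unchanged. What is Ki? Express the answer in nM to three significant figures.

0.266 nM

Noncompetitive: Vmax,app = Vmax/α with α = 1 + [I]/Ki.
α = Vmax/Vmax,app = 4.23/0.733 = 5.771.
Since α = 1 + [I]/Ki, [I]/Ki = 5.771 − 1 = 4.771 and Ki = 1.27/4.771 = 0.266 nM.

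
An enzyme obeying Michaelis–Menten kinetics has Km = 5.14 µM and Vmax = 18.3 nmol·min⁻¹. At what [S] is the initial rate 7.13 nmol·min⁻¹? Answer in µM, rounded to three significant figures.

3.28 µM

The required fractional saturation is v/Vmax = 7.13/18.3 = 0.3896.
Then [S]/(Km+[S]) = 0.3896 ⇒ [S] = 5.14 × 0.3896/(1 − 0.3896) = 3.28 µM.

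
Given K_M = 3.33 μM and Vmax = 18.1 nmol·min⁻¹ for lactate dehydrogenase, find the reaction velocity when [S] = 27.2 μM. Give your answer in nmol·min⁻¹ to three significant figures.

16.1 nmol·min⁻¹

v = Vmax·[S]/(Km + [S]) = 18.1 × 27.2 / (3.33 + 27.2)
  = 492.3 / 30.53 = 16.1 nmol·min⁻¹.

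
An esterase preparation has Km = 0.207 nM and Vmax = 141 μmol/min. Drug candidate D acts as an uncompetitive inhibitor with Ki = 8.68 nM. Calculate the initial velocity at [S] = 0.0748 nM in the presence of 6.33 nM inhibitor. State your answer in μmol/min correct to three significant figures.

α = 1 + [I]/Ki = 1 + 6.33/8.68 = 1.729.
For an uncompetitive inhibitor, both parameters are divided by α, giving Vmax/α and Km/α: Km,app = 0.120 nM, Vmax,app = 81.5 μmol/min.
v = Vmax,app·[S]/(Km,app + [S]) = 81.5 × 0.0748/(0.120 + 0.0748) = 31.4 μmol/min.

31.4 μmol/min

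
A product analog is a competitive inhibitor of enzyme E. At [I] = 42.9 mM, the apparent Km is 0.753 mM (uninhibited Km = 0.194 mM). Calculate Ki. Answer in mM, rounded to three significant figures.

Competitive: Km,app = α·Km with α = 1 + [I]/Ki.
α = Km,app/Km = 0.753/0.194 = 3.881.
Ki = [I]/(α − 1) = 42.9/2.881 = 14.9 mM.

14.9 mM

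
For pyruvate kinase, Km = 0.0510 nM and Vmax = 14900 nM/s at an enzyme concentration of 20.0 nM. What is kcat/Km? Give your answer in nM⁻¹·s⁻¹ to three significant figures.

kcat = Vmax/[E]total = 14900/20.0 = 745 s⁻¹.
kcat/Km = 745/0.0510 = 14600 nM⁻¹·s⁻¹.

14600 nM⁻¹·s⁻¹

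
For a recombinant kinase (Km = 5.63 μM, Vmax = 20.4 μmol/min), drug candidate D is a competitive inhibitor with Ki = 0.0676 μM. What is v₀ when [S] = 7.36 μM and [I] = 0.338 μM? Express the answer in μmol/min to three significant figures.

3.65 μmol/min

With α = 1 + [I]/Ki = 1 + 0.338/0.0676 = 6.000, the competitive rate law is v = Vmax[S] / (αKm + [S]).
v = 20.4×7.36 / (6.000×5.63 + 7.36) = 150.1/41.14 = 3.65 μmol/min.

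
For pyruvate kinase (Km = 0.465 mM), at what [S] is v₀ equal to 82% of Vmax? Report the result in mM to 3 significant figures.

v/Vmax = [S]/(Km+[S]) = 0.82, so [S] = Km·0.82/(1 − 0.82) = 0.465 × 4.556.
[S] = 2.12 mM.

2.12 mM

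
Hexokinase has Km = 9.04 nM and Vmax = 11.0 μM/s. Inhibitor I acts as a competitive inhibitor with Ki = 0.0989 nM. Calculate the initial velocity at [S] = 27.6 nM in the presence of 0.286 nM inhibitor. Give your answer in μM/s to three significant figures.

4.84 μM/s

α = 1 + [I]/Ki = 1 + 0.286/0.0989 = 3.892.
For a competitive inhibitor, Vmax is unchanged and the apparent Km becomes α·Km: Km,app = 35.2 nM, Vmax,app = 11.0 μM/s.
v = Vmax,app·[S]/(Km,app + [S]) = 11.0 × 27.6/(35.2 + 27.6) = 4.84 μM/s.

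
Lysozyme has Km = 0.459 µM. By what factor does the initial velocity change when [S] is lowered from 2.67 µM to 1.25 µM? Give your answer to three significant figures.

0.857

Since Vmax cancels, v₂/v₁ = [S]₂(Km+[S]₁) / [S]₁(Km+[S]₂).
= 1.25×(0.459+2.67) / (2.67×(0.459+1.25)) = 3.911/4.563 = 0.857.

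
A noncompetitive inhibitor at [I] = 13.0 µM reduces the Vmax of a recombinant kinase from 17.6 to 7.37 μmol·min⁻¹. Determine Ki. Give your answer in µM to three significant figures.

9.37 µM

Noncompetitive: Vmax,app = Vmax/α with α = 1 + [I]/Ki.
α = Vmax/Vmax,app = 17.6/7.37 = 2.388.
Ki = [I]/(α − 1) = 13.0/1.388 = 9.37 µM.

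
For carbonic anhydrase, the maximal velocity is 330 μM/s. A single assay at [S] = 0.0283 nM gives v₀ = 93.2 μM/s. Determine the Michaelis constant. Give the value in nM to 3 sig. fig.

0.0719 nM

From v = Vmax[S]/(Km+[S]), Km = [S](Vmax − v)/v.
Km = 0.0283 × (330 − 93.2) / 93.2 = 6.701/93.2 = 0.0719 nM.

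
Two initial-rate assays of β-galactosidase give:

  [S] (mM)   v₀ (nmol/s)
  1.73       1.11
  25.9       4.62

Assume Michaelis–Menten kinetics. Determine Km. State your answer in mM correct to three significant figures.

7.58 mM

In reciprocal form, 1/v = (Km/Vmax)·(1/[S]) + 1/Vmax. The two points give (1/[S], 1/v) = (0.5780, 0.9009) and (0.03861, 0.2165).
Slope = (0.9009 − 0.2165)/(0.5780 − 0.03861) = 1.269; intercept = 0.9009 − 1.269×0.5780 = 0.1675.
Vmax = 1/intercept = 5.97 nmol/s; Km = slope × Vmax = 1.269 × 5.97 = 7.58 mM.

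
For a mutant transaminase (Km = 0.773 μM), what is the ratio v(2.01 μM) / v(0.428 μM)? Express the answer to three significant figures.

The fractional saturations are [S]/(Km+[S]) = 0.428/1.201 = 0.3564 and 2.01/2.783 = 0.7222.
v₂/v₁ is just their ratio: 0.7222/0.3564 = 2.03.

2.03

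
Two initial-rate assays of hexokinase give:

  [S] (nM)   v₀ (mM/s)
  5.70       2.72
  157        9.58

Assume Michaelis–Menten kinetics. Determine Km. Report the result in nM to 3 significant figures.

In reciprocal form, 1/v = (Km/Vmax)·(1/[S]) + 1/Vmax. The two points give (1/[S], 1/v) = (0.1754, 0.3676) and (0.006369, 0.1044).
Slope = (0.3676 − 0.1044)/(0.1754 − 0.006369) = 1.557; intercept = 0.3676 − 1.557×0.1754 = 0.09447.
Vmax = 1/intercept = 10.6 mM/s; Km = slope × Vmax = 1.557 × 10.6 = 16.5 nM.

16.5 nM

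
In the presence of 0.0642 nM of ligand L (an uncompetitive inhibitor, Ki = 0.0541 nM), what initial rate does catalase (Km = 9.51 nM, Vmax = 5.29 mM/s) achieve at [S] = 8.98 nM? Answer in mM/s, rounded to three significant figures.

1.63 mM/s

α = 1 + [I]/Ki = 1 + 0.0642/0.0541 = 2.187.
For an uncompetitive inhibitor, both parameters are divided by α, giving Vmax/α and Km/α: Km,app = 4.35 nM, Vmax,app = 2.42 mM/s.
v = Vmax,app·[S]/(Km,app + [S]) = 2.42 × 8.98/(4.35 + 8.98) = 1.63 mM/s.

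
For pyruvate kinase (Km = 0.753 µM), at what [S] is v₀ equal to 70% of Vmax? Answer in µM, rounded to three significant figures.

1.76 µM

v/Vmax = [S]/(Km+[S]) = 0.7, so [S] = Km·0.7/(1 − 0.7) = 0.753 × 2.333.
[S] = 1.76 µM.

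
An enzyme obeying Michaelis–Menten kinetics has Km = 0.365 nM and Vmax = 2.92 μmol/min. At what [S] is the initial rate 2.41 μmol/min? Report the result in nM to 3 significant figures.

1.72 nM

Rearranging v = Vmax[S]/(Km+[S]) gives [S] = Km·v/(Vmax − v).
[S] = 0.365 × 2.41 / (2.92 − 2.41) = 0.8796/0.5100 = 1.72 nM.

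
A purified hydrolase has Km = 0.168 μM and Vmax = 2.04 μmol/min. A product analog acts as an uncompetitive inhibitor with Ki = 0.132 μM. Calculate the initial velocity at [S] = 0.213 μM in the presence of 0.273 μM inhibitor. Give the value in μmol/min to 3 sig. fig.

0.529 μmol/min

With α = 1 + [I]/Ki = 1 + 0.273/0.132 = 3.068, the uncompetitive rate law is v = (Vmax/α)·[S] / (Km/α + [S]).
v = (2.04/3.068)×0.213 / (0.168/3.068 + 0.213) = 0.1416/0.2678 = 0.529 μmol/min.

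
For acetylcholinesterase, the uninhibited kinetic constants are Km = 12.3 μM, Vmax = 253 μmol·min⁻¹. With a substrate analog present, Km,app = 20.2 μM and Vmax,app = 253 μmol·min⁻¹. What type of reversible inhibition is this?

Km increases (12.3 → 20.2 μM) while Vmax is unchanged — the hallmark of competitive inhibition.

competitive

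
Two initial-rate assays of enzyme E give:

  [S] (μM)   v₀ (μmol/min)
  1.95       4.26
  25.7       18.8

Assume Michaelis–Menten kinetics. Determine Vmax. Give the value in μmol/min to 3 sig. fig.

In reciprocal form, 1/v = (Km/Vmax)·(1/[S]) + 1/Vmax. The two points give (1/[S], 1/v) = (0.5128, 0.2347) and (0.03891, 0.05319).
Slope = (0.2347 − 0.05319)/(0.5128 − 0.03891) = 0.3831; intercept = 0.2347 − 0.3831×0.5128 = 0.03829.
Vmax = 1/intercept = 26.1 μmol/min; Km = slope × Vmax = 0.3831 × 26.1 = 10.0 μM.

26.1 μmol/min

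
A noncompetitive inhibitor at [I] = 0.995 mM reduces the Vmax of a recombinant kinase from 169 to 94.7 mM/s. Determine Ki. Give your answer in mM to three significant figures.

Noncompetitive: Vmax,app = Vmax/α with α = 1 + [I]/Ki.
α = Vmax/Vmax,app = 169/94.7 = 1.785.
Ki = [I]/(α − 1) = 0.995/0.7846 = 1.27 mM.

1.27 mM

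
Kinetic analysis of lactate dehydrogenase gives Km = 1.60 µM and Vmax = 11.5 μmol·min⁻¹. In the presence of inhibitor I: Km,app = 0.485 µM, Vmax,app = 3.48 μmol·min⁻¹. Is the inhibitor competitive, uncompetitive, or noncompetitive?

uncompetitive

Both Km and Vmax decrease by the same factor (~3.30-fold) — characteristic of uncompetitive inhibition.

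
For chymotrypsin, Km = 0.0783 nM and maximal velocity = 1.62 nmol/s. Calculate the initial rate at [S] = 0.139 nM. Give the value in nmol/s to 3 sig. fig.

1.04 nmol/s

v = Vmax·[S]/(Km + [S]) = 1.62 × 0.139 / (0.0783 + 0.139)
  = 0.2252 / 0.2173 = 1.04 nmol/s.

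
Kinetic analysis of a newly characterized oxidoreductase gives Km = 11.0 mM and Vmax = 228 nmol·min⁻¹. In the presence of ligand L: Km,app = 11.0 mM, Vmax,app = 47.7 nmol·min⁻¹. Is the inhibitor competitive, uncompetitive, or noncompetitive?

Vmax decreases (228 → 47.7 nmol·min⁻¹) while Km is unchanged — pure noncompetitive inhibition.

noncompetitive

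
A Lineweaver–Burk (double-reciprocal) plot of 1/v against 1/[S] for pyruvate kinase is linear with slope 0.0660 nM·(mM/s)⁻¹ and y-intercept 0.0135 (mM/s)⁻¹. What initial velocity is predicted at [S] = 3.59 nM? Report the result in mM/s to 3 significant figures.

31.4 mM/s

The y-intercept is 1/Vmax, so Vmax = 1/0.0135 = 74.1 mM/s.
The slope is Km/Vmax, so Km = 0.0660 × 74.1 = 4.89 nM.
Then v = 74.1 × 3.59/(4.89 + 3.59) = 31.4 mM/s.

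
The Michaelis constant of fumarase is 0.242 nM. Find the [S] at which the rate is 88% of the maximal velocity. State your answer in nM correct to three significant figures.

v/Vmax = [S]/(Km+[S]) = 0.88, so [S] = Km·0.88/(1 − 0.88) = 0.242 × 7.333.
[S] = 1.77 nM.

1.77 nM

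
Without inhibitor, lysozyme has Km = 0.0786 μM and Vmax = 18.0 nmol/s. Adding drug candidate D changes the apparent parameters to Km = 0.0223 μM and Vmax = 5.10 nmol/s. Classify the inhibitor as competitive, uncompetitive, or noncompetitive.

uncompetitive

Both Km and Vmax decrease by the same factor (~3.53-fold) — characteristic of uncompetitive inhibition.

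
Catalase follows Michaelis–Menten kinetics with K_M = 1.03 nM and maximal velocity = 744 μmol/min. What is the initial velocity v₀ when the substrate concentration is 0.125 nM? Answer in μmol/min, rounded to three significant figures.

[S]/(Km+[S]) = 0.125/1.155 = 0.1082, the fractional saturation.
v = 0.1082 × Vmax = 0.1082 × 744 = 80.5 μmol/min.

80.5 μmol/min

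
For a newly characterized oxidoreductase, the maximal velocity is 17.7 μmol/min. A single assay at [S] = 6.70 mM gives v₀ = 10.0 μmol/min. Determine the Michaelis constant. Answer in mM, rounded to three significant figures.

5.16 mM

From v = Vmax[S]/(Km+[S]), Km = [S](Vmax − v)/v.
Km = 6.70 × (17.7 − 10.0) / 10.0 = 51.59/10.0 = 5.16 mM.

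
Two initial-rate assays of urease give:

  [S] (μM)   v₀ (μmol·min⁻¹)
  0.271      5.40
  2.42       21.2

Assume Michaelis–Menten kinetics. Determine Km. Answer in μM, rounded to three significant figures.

In reciprocal form, 1/v = (Km/Vmax)·(1/[S]) + 1/Vmax. The two points give (1/[S], 1/v) = (3.690, 0.1852) and (0.4132, 0.04717).
Slope = (0.1852 − 0.04717)/(3.690 − 0.4132) = 0.04212; intercept = 0.1852 − 0.04212×3.690 = 0.02977.
Vmax = 1/intercept = 33.6 μmol·min⁻¹; Km = slope × Vmax = 0.04212 × 33.6 = 1.42 μM.

1.42 μM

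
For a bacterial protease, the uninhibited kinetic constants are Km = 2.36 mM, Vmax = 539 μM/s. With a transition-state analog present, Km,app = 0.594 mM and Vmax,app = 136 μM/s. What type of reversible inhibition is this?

uncompetitive

Both Km and Vmax decrease by the same factor (~3.97-fold) — characteristic of uncompetitive inhibition.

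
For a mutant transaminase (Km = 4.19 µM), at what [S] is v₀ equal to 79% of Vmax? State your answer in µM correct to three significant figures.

15.8 µM

v/Vmax = [S]/(Km+[S]) = 0.79, so [S] = Km·0.79/(1 − 0.79) = 4.19 × 3.762.
[S] = 15.8 µM.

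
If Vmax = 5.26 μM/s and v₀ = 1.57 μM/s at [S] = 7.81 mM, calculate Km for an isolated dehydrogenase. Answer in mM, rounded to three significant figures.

v/Vmax = 1.57/5.26 = 0.2985 = [S]/(Km+[S]).
So Km + [S] = [S]/0.2985 = 26.17 mM, giving Km = 26.17 − 7.81 = 18.4 mM.

18.4 mM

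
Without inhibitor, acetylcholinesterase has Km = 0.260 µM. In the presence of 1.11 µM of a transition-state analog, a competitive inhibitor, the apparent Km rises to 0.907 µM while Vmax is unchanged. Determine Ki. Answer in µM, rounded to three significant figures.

Competitive: Km,app = α·Km with α = 1 + [I]/Ki.
α = Km,app/Km = 0.907/0.260 = 3.488.
Since α = 1 + [I]/Ki, [I]/Ki = 3.488 − 1 = 2.488 and Ki = 1.11/2.488 = 0.446 µM.

0.446 µM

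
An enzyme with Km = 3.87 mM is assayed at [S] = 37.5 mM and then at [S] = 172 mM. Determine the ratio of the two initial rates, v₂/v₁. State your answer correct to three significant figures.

1.08

The fractional saturations are [S]/(Km+[S]) = 37.5/41.37 = 0.9065 and 172/175.9 = 0.9780.
v₂/v₁ is just their ratio: 0.9780/0.9065 = 1.08.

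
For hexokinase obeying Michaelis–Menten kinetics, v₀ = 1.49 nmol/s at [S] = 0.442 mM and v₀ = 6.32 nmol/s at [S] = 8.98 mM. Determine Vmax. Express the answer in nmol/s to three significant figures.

In reciprocal form, 1/v = (Km/Vmax)·(1/[S]) + 1/Vmax. The two points give (1/[S], 1/v) = (2.262, 0.6711) and (0.1114, 0.1582).
Slope = (0.6711 − 0.1582)/(2.262 − 0.1114) = 0.2384; intercept = 0.6711 − 0.2384×2.262 = 0.1317.
Vmax = 1/intercept = 7.59 nmol/s; Km = slope × Vmax = 0.2384 × 7.59 = 1.81 mM.

7.59 nmol/s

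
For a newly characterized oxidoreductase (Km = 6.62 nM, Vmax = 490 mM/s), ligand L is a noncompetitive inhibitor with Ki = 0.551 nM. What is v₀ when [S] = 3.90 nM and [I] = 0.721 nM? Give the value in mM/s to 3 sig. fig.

78.7 mM/s

With α = 1 + [I]/Ki = 1 + 0.721/0.551 = 2.309, the noncompetitive rate law is v = (Vmax/α)·[S] / (Km + [S]).
v = (490/2.309)×3.90 / (6.62 + 3.90) = 827.8/10.52 = 78.7 mM/s.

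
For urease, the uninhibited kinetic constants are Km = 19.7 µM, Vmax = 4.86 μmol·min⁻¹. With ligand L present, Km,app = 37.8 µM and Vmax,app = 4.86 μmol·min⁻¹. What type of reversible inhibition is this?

Km increases (19.7 → 37.8 µM) while Vmax is unchanged — the hallmark of competitive inhibition.

competitive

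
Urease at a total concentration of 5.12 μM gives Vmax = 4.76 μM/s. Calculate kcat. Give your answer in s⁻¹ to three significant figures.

kcat = Vmax/[E]total = 4.76 μM/s / 5.12 μM = 0.930 s⁻¹.

0.930 s⁻¹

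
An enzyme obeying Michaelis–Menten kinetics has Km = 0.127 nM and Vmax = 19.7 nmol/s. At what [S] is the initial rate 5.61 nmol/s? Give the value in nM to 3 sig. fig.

0.0506 nM

The required fractional saturation is v/Vmax = 5.61/19.7 = 0.2848.
Then [S]/(Km+[S]) = 0.2848 ⇒ [S] = 0.127 × 0.2848/(1 − 0.2848) = 0.0506 nM.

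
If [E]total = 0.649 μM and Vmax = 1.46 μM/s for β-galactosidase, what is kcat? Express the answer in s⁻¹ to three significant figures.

kcat = Vmax/[E]total = 1.46 μM/s / 0.649 μM = 2.25 s⁻¹.

2.25 s⁻¹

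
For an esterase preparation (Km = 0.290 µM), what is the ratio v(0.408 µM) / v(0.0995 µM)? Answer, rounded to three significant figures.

The fractional saturations are [S]/(Km+[S]) = 0.0995/0.3895 = 0.2555 and 0.408/0.6980 = 0.5845.
v₂/v₁ is just their ratio: 0.5845/0.2555 = 2.29.

2.29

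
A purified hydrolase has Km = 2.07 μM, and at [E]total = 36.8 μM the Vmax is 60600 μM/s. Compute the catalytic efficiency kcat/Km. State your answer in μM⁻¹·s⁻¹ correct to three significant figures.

kcat = Vmax/[E]total = 60600/36.8 = 1650 s⁻¹.
kcat/Km = 1650/2.07 = 796 μM⁻¹·s⁻¹.

796 μM⁻¹·s⁻¹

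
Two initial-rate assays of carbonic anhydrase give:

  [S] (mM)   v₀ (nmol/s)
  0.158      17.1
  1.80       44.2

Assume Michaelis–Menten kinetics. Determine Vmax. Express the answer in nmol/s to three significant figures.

In reciprocal form, 1/v = (Km/Vmax)·(1/[S]) + 1/Vmax. The two points give (1/[S], 1/v) = (6.329, 0.05848) and (0.5556, 0.02262).
Slope = (0.05848 − 0.02262)/(6.329 − 0.5556) = 0.006210; intercept = 0.05848 − 0.006210×6.329 = 0.01917.
Vmax = 1/intercept = 52.2 nmol/s; Km = slope × Vmax = 0.006210 × 52.2 = 0.324 mM.

52.2 nmol/s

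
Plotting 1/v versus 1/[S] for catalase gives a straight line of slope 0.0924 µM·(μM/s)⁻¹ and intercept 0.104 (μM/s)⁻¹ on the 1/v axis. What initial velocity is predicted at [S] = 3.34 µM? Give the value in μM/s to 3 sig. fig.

7.60 μM/s

The y-intercept is 1/Vmax, so Vmax = 1/0.104 = 9.62 μM/s.
The slope is Km/Vmax, so Km = 0.0924 × 9.62 = 0.888 µM.
Then v = 9.62 × 3.34/(0.888 + 3.34) = 7.60 μM/s.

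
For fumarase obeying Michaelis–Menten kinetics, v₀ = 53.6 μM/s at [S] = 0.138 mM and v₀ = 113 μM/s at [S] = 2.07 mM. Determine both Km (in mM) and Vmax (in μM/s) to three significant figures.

Km = 0.178 mM; Vmax = 123 μM/s

In reciprocal form, 1/v = (Km/Vmax)·(1/[S]) + 1/Vmax. The two points give (1/[S], 1/v) = (7.246, 0.01866) and (0.4831, 0.008850).
Slope = (0.01866 − 0.008850)/(7.246 − 0.4831) = 0.001450; intercept = 0.01866 − 0.001450×7.246 = 0.008149.
Vmax = 1/intercept = 123 μM/s; Km = slope × Vmax = 0.001450 × 123 = 0.178 mM.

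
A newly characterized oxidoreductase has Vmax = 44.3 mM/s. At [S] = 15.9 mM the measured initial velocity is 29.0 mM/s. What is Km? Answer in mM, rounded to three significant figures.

From v = Vmax[S]/(Km+[S]), Km = [S](Vmax − v)/v.
Km = 15.9 × (44.3 − 29.0) / 29.0 = 243.3/29.0 = 8.39 mM.

8.39 mM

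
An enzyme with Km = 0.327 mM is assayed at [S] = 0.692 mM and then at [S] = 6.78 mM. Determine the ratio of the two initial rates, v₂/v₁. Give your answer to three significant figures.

1.40

The fractional saturations are [S]/(Km+[S]) = 0.692/1.019 = 0.6791 and 6.78/7.107 = 0.9540.
v₂/v₁ is just their ratio: 0.9540/0.6791 = 1.40.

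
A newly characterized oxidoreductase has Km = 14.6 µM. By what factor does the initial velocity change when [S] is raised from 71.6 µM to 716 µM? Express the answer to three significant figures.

1.18

The fractional saturations are [S]/(Km+[S]) = 71.6/86.20 = 0.8306 and 716/730.6 = 0.9800.
v₂/v₁ is just their ratio: 0.9800/0.8306 = 1.18.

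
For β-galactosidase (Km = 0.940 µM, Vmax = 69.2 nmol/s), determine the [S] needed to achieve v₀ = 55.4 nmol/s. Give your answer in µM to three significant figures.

3.77 µM

Rearranging v = Vmax[S]/(Km+[S]) gives [S] = Km·v/(Vmax − v).
[S] = 0.940 × 55.4 / (69.2 − 55.4) = 52.08/13.80 = 3.77 µM.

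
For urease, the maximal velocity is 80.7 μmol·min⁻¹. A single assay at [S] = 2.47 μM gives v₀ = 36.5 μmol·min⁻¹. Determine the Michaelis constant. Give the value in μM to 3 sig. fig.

2.99 μM

From v = Vmax[S]/(Km+[S]), Km = [S](Vmax − v)/v.
Km = 2.47 × (80.7 − 36.5) / 36.5 = 109.2/36.5 = 2.99 μM.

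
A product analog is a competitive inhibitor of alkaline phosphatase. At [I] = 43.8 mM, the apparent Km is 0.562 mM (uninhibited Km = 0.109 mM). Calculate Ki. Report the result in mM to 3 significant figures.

10.5 mM

Competitive: Km,app = α·Km with α = 1 + [I]/Ki.
α = Km,app/Km = 0.562/0.109 = 5.156.
Since α = 1 + [I]/Ki, [I]/Ki = 5.156 − 1 = 4.156 and Ki = 43.8/4.156 = 10.5 mM.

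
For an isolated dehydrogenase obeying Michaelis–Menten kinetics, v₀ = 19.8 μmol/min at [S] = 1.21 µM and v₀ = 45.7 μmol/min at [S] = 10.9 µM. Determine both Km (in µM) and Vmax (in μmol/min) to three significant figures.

Km = 2.13 µM; Vmax = 54.6 μmol/min

In reciprocal form, 1/v = (Km/Vmax)·(1/[S]) + 1/Vmax. The two points give (1/[S], 1/v) = (0.8264, 0.05051) and (0.09174, 0.02188).
Slope = (0.05051 − 0.02188)/(0.8264 − 0.09174) = 0.03896; intercept = 0.05051 − 0.03896×0.8264 = 0.01831.
Vmax = 1/intercept = 54.6 μmol/min; Km = slope × Vmax = 0.03896 × 54.6 = 2.13 µM.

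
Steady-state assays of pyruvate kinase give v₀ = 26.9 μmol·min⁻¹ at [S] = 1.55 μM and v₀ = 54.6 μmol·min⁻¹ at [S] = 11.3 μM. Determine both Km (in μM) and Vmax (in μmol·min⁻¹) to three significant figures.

In reciprocal form, 1/v = (Km/Vmax)·(1/[S]) + 1/Vmax. The two points give (1/[S], 1/v) = (0.6452, 0.03717) and (0.08850, 0.01832).
Slope = (0.03717 − 0.01832)/(0.6452 − 0.08850) = 0.03388; intercept = 0.03717 − 0.03388×0.6452 = 0.01532.
Vmax = 1/intercept = 65.3 μmol·min⁻¹; Km = slope × Vmax = 0.03388 × 65.3 = 2.21 μM.

Km = 2.21 μM; Vmax = 65.3 μmol·min⁻¹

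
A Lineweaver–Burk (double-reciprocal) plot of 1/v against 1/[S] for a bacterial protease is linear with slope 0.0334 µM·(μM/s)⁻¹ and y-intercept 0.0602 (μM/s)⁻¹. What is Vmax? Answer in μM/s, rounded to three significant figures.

The y-intercept of a Lineweaver–Burk plot equals 1/Vmax, so Vmax = 1/0.0602 = 16.6 μM/s.

16.6 μM/s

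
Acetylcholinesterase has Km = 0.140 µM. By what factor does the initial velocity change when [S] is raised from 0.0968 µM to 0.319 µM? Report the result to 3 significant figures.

Since Vmax cancels, v₂/v₁ = [S]₂(Km+[S]₁) / [S]₁(Km+[S]₂).
= 0.319×(0.140+0.0968) / (0.0968×(0.140+0.319)) = 0.07554/0.04443 = 1.70.

1.70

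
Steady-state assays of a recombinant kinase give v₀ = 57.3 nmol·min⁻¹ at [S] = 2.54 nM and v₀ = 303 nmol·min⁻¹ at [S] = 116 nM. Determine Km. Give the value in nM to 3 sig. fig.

12.3 nM

From v = Vmax[S]/(Km+[S]), each point gives Vmax = v(Km+[S])/[S].
Equating: 57.3(Km+2.54)/2.54 = 303(Km+116)/116.
22.56·Km + 57.3 = 2.612·Km + 303, so (22.56 − 2.612)·Km = 303 − 57.3.
Km = 245.7/19.95 = 12.3 nM; then Vmax = 57.3(12.3+2.54)/2.54 = 335 nmol·min⁻¹.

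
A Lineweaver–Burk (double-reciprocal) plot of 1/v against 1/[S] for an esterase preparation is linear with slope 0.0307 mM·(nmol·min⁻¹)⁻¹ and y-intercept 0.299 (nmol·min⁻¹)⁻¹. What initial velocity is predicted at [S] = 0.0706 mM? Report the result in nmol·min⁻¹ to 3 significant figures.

The y-intercept is 1/Vmax, so Vmax = 1/0.299 = 3.34 nmol·min⁻¹.
The slope is Km/Vmax, so Km = 0.0307 × 3.34 = 0.103 mM.
Then v = 3.34 × 0.0706/(0.103 + 0.0706) = 1.36 nmol·min⁻¹.

1.36 nmol·min⁻¹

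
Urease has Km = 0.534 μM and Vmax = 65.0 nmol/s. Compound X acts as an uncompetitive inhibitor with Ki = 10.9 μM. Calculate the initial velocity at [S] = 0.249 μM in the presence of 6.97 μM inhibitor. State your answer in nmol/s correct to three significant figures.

17.2 nmol/s

α = 1 + [I]/Ki = 1 + 6.97/10.9 = 1.639.
For an uncompetitive inhibitor, both parameters are divided by α, giving Vmax/α and Km/α: Km,app = 0.326 μM, Vmax,app = 39.6 nmol/s.
v = Vmax,app·[S]/(Km,app + [S]) = 39.6 × 0.249/(0.326 + 0.249) = 17.2 nmol/s.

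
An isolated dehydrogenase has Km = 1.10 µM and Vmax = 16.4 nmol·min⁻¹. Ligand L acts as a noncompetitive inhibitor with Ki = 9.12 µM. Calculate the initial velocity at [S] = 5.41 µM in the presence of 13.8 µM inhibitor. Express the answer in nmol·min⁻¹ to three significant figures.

5.42 nmol·min⁻¹

With α = 1 + [I]/Ki = 1 + 13.8/9.12 = 2.513, the noncompetitive rate law is v = (Vmax/α)·[S] / (Km + [S]).
v = (16.4/2.513)×5.41 / (1.10 + 5.41) = 35.30/6.510 = 5.42 nmol·min⁻¹.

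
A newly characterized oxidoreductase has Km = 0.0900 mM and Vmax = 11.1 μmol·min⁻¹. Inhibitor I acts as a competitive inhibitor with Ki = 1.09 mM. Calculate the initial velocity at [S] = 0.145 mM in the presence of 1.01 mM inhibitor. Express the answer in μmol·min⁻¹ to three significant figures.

With α = 1 + [I]/Ki = 1 + 1.01/1.09 = 1.927, the competitive rate law is v = Vmax[S] / (αKm + [S]).
v = 11.1×0.145 / (1.927×0.0900 + 0.145) = 1.610/0.3184 = 5.06 μmol·min⁻¹.

5.06 μmol·min⁻¹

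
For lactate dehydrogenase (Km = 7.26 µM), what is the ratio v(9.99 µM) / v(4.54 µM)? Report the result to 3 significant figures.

1.51

Since Vmax cancels, v₂/v₁ = [S]₂(Km+[S]₁) / [S]₁(Km+[S]₂).
= 9.99×(7.26+4.54) / (4.54×(7.26+9.99)) = 117.9/78.32 = 1.51.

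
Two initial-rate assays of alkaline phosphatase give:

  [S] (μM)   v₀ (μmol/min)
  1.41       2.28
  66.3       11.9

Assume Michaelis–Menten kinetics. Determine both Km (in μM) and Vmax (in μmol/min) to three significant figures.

Km = 6.69 μM; Vmax = 13.1 μmol/min

From v = Vmax[S]/(Km+[S]), each point gives Vmax = v(Km+[S])/[S].
Equating: 2.28(Km+1.41)/1.41 = 11.9(Km+66.3)/66.3.
1.617·Km + 2.28 = 0.1795·Km + 11.9, so (1.617 − 0.1795)·Km = 11.9 − 2.28.
Km = 9.620/1.438 = 6.69 μM; then Vmax = 2.28(6.69+1.41)/1.41 = 13.1 μmol/min.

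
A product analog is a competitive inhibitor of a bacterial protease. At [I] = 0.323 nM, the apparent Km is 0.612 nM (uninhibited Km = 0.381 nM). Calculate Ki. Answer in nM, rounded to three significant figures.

Competitive: Km,app = α·Km with α = 1 + [I]/Ki.
α = Km,app/Km = 0.612/0.381 = 1.606.
Ki = [I]/(α − 1) = 0.323/0.6063 = 0.533 nM.

0.533 nM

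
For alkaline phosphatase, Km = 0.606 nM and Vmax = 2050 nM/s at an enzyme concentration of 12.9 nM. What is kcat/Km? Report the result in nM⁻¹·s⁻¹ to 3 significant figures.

262 nM⁻¹·s⁻¹

kcat = Vmax/[E]total = 2050/12.9 = 159 s⁻¹.
kcat/Km = 159/0.606 = 262 nM⁻¹·s⁻¹.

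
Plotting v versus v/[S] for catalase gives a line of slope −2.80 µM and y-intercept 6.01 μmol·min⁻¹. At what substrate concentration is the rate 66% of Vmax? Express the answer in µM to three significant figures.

The Eadie–Hofstee slope gives Km = 2.80 µM (slope = −Km).
v/Vmax = [S]/(Km+[S]) = 0.66 ⇒ [S] = Km·0.66/(1−0.66) = 2.80 × 1.941 = 5.44 µM.

5.44 µM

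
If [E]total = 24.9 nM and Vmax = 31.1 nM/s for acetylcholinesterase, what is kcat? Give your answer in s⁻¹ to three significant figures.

1.25 s⁻¹

kcat = Vmax/[E]total = 31.1 nM/s / 24.9 nM = 1.25 s⁻¹.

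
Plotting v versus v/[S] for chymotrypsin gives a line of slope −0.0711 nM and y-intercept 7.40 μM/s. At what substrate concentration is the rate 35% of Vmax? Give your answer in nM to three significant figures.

The Eadie–Hofstee slope gives Km = 0.0711 nM (slope = −Km).
v/Vmax = [S]/(Km+[S]) = 0.35 ⇒ [S] = Km·0.35/(1−0.35) = 0.0711 × 0.5385 = 0.0383 nM.

0.0383 nM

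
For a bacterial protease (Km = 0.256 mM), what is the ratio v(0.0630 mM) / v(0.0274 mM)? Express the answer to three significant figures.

2.04

Since Vmax cancels, v₂/v₁ = [S]₂(Km+[S]₁) / [S]₁(Km+[S]₂).
= 0.0630×(0.256+0.0274) / (0.0274×(0.256+0.0630)) = 0.01785/0.008741 = 2.04.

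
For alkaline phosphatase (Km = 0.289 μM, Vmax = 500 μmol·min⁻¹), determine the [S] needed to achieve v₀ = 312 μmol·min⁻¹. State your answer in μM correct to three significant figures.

The required fractional saturation is v/Vmax = 312/500 = 0.6240.
Then [S]/(Km+[S]) = 0.6240 ⇒ [S] = 0.289 × 0.6240/(1 − 0.6240) = 0.480 μM.

0.480 μM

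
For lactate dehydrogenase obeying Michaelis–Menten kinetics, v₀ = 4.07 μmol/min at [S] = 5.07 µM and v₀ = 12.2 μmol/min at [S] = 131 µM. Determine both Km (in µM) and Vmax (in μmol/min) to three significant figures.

Km = 11.5 µM; Vmax = 13.3 μmol/min

In reciprocal form, 1/v = (Km/Vmax)·(1/[S]) + 1/Vmax. The two points give (1/[S], 1/v) = (0.1972, 0.2457) and (0.007634, 0.08197).
Slope = (0.2457 − 0.08197)/(0.1972 − 0.007634) = 0.8635; intercept = 0.2457 − 0.8635×0.1972 = 0.07538.
Vmax = 1/intercept = 13.3 μmol/min; Km = slope × Vmax = 0.8635 × 13.3 = 11.5 µM.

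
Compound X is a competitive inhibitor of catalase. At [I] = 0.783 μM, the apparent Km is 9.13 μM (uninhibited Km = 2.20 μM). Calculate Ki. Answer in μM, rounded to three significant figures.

Competitive: Km,app = α·Km with α = 1 + [I]/Ki.
α = Km,app/Km = 9.13/2.20 = 4.150.
Ki = [I]/(α − 1) = 0.783/3.150 = 0.249 μM.

0.249 μM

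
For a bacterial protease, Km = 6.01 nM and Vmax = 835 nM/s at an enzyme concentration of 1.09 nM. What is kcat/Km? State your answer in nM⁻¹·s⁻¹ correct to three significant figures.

127 nM⁻¹·s⁻¹

kcat = Vmax/[E]total = 835/1.09 = 766 s⁻¹.
kcat/Km = 766/6.01 = 127 nM⁻¹·s⁻¹.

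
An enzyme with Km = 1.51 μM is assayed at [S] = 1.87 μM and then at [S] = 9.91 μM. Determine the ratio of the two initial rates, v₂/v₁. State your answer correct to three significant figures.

1.57

The fractional saturations are [S]/(Km+[S]) = 1.87/3.380 = 0.5533 and 9.91/11.42 = 0.8678.
v₂/v₁ is just their ratio: 0.8678/0.5533 = 1.57.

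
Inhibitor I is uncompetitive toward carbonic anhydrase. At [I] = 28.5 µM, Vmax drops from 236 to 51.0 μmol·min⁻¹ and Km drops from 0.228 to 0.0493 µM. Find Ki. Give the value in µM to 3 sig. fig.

Uncompetitive: Vmax,app = Vmax/α (and Km,app = Km/α) with α = 1 + [I]/Ki.
α = Vmax/Vmax,app = 236/51.0 = 4.627.
Since α = 1 + [I]/Ki, [I]/Ki = 4.627 − 1 = 3.627 and Ki = 28.5/3.627 = 7.86 µM.

7.86 µM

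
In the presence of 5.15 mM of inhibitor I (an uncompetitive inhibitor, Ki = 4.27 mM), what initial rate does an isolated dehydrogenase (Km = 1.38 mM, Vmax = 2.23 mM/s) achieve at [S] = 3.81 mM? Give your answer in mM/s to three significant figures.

With α = 1 + [I]/Ki = 1 + 5.15/4.27 = 2.206, the uncompetitive rate law is v = (Vmax/α)·[S] / (Km/α + [S]).
v = (2.23/2.206)×3.81 / (1.38/2.206 + 3.81) = 3.851/4.436 = 0.868 mM/s.

0.868 mM/s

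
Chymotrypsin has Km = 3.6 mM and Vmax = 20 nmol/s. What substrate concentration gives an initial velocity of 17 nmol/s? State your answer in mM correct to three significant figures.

20.4 mM

The required fractional saturation is v/Vmax = 17/20 = 0.8500.
Then [S]/(Km+[S]) = 0.8500 ⇒ [S] = 3.6 × 0.8500/(1 − 0.8500) = 20.4 mM.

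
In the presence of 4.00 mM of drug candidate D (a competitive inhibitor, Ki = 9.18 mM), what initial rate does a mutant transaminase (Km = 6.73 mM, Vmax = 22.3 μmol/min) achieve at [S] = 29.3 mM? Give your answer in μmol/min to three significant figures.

With α = 1 + [I]/Ki = 1 + 4.00/9.18 = 1.436, the competitive rate law is v = Vmax[S] / (αKm + [S]).
v = 22.3×29.3 / (1.436×6.73 + 29.3) = 653.4/38.96 = 16.8 μmol/min.

16.8 μmol/min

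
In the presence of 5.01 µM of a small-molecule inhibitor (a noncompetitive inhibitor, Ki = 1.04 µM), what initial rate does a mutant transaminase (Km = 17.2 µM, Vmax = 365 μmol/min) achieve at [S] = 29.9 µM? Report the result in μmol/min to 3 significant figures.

39.8 μmol/min

α = 1 + [I]/Ki = 1 + 5.01/1.04 = 5.817.
For a noncompetitive inhibitor, Vmax is reduced to Vmax/α while Km is unchanged: Km,app = 17.2 µM, Vmax,app = 62.7 μmol/min.
v = Vmax,app·[S]/(Km,app + [S]) = 62.7 × 29.9/(17.2 + 29.9) = 39.8 μmol/min.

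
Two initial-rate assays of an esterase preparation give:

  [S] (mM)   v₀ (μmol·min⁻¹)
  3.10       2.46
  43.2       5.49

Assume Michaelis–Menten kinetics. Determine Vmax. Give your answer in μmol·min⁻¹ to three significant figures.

6.07 μmol·min⁻¹

From v = Vmax[S]/(Km+[S]), each point gives Vmax = v(Km+[S])/[S].
Equating: 2.46(Km+3.10)/3.10 = 5.49(Km+43.2)/43.2.
0.7935·Km + 2.46 = 0.1271·Km + 5.49, so (0.7935 − 0.1271)·Km = 5.49 − 2.46.
Km = 3.030/0.6665 = 4.55 mM; then Vmax = 2.46(4.55+3.10)/3.10 = 6.07 μmol·min⁻¹.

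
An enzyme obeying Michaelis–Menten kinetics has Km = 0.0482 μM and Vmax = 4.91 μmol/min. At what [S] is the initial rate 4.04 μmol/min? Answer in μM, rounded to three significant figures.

Rearranging v = Vmax[S]/(Km+[S]) gives [S] = Km·v/(Vmax − v).
[S] = 0.0482 × 4.04 / (4.91 − 4.04) = 0.1947/0.8700 = 0.224 μM.

0.224 μM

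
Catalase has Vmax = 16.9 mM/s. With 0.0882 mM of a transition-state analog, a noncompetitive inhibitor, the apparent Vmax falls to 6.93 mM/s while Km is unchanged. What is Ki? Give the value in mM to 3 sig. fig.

Noncompetitive: Vmax,app = Vmax/α with α = 1 + [I]/Ki.
α = Vmax/Vmax,app = 16.9/6.93 = 2.439.
Ki = [I]/(α − 1) = 0.0882/1.439 = 0.0613 mM.

0.0613 mM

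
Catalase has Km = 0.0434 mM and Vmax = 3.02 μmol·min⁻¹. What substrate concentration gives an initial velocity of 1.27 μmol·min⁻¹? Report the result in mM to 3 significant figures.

Rearranging v = Vmax[S]/(Km+[S]) gives [S] = Km·v/(Vmax − v).
[S] = 0.0434 × 1.27 / (3.02 − 1.27) = 0.05512/1.750 = 0.0315 mM.

0.0315 mM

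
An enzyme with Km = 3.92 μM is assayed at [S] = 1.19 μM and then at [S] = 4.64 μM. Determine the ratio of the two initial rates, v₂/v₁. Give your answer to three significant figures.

2.33

Since Vmax cancels, v₂/v₁ = [S]₂(Km+[S]₁) / [S]₁(Km+[S]₂).
= 4.64×(3.92+1.19) / (1.19×(3.92+4.64)) = 23.71/10.19 = 2.33.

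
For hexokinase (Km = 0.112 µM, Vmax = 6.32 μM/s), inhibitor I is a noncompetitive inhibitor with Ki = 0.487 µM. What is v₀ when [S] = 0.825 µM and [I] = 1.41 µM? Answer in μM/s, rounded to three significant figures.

1.43 μM/s

With α = 1 + [I]/Ki = 1 + 1.41/0.487 = 3.895, the noncompetitive rate law is v = (Vmax/α)·[S] / (Km + [S]).
v = (6.32/3.895)×0.825 / (0.112 + 0.825) = 1.339/0.9370 = 1.43 μM/s.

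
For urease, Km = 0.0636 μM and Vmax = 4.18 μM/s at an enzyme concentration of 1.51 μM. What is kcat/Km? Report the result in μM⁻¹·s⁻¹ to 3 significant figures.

43.5 μM⁻¹·s⁻¹

kcat = Vmax/[E]total = 4.18/1.51 = 2.77 s⁻¹.
kcat/Km = 2.77/0.0636 = 43.5 μM⁻¹·s⁻¹.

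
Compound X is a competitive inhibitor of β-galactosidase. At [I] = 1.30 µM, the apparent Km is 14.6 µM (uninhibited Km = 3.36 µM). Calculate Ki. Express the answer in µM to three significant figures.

0.389 µM

Competitive: Km,app = α·Km with α = 1 + [I]/Ki.
α = Km,app/Km = 14.6/3.36 = 4.345.
Ki = [I]/(α − 1) = 1.30/3.345 = 0.389 µM.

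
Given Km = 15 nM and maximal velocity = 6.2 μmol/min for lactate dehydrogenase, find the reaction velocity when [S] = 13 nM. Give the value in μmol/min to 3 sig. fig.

2.88 μmol/min

v = Vmax·[S]/(Km + [S]) = 6.2 × 13 / (15 + 13)
  = 80.60 / 28.00 = 2.88 μmol/min.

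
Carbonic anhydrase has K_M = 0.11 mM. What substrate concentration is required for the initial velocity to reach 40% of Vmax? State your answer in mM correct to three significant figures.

0.0733 mM

v/Vmax = [S]/(Km+[S]) = 0.4, so [S] = Km·0.4/(1 − 0.4) = 0.11 × 0.6667.
[S] = 0.0733 mM.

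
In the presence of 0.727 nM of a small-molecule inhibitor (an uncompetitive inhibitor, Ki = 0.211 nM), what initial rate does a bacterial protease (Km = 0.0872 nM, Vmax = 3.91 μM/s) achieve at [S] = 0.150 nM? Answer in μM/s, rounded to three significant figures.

0.778 μM/s

α = 1 + [I]/Ki = 1 + 0.727/0.211 = 4.445.
For an uncompetitive inhibitor, both parameters are divided by α, giving Vmax/α and Km/α: Km,app = 0.0196 nM, Vmax,app = 0.880 μM/s.
v = Vmax,app·[S]/(Km,app + [S]) = 0.880 × 0.150/(0.0196 + 0.150) = 0.778 μM/s.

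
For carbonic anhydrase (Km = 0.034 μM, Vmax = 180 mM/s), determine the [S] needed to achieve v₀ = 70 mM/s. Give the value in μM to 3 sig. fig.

Rearranging v = Vmax[S]/(Km+[S]) gives [S] = Km·v/(Vmax − v).
[S] = 0.034 × 70 / (180 − 70) = 2.380/110.0 = 0.0216 μM.

0.0216 μM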